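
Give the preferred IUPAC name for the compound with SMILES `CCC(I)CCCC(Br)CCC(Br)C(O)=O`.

2,5-dibromo-9-iodoundecanoic acid

The longest carbon chain that includes the –COOH group has 11 carbons, so the parent hydride is undecane.
The highest-priority functional group is a carboxylic acid (terminal –COOH), so the name ends in -oic acid.
Choose the numbering such that the carboxylic acid carbon is C-1 by definition.
This places bromo groups at C-2 and C-5; an iodo group at C-9.
Substituent prefixes are cited in alphabetical order (multiplying prefixes like di-/tri- are ignored for ordering).
Assembling the pieces gives 2,5-dibromo-9-iodoundecanoic acid.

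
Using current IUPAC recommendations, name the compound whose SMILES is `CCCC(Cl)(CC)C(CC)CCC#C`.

Counting along the main chain through the multiple bond gives 9 carbons: the parent is nonane.
The chain contains a C≡C triple bond, so the unsaturation ending is -yne.
The numbering direction is chosen so that numbering from this end puts the triple bond at C-1 rather than C-8.
That gives the triple bond between C-1 and C-2; a chloro group at C-6; ethyl groups at C-5 and C-6.
The substituents are ordered alphabetically, ignoring any di-/tri- multipliers.
Assembling the pieces gives 6-chloro-5,6-diethylnon-1-yne.

6-chloro-5,6-diethylnon-1-yne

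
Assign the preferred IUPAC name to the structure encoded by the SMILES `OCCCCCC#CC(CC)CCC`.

8-ethylundec-6-yn-1-ol

The longest carbon chain that includes the –OH group and the multiple bond has 11 carbons, so the parent hydride is undecane.
An alcohol (–OH) is the principal characteristic group, giving the suffix -ol.
A C≡C triple bond in the chain gives the infix -yne-.
Choose the numbering such that numbering from this end puts the hydroxyl group at C-1 rather than C-11.
That gives the hydroxyl at C-1; the triple bond between C-6 and C-7; an ethyl group at C-8.
Putting it together: 8-ethylundec-6-yn-1-ol.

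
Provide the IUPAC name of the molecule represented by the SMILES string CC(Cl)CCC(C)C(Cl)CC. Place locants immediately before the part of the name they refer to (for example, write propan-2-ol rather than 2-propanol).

2,6-dichloro-5-methyloctane

The parent chain contains 8 carbons (octane).
Choose the numbering such that the substituent locant set {2,5,6} is lower than {3,4,7} at the first point of difference.
With this numbering: chloro groups at C-2 and C-6; a methyl group at C-5.
Substituent prefixes are cited in alphabetical order (multiplying prefixes like di-/tri- are ignored for ordering).
The name is 2,6-dichloro-5-methyloctane.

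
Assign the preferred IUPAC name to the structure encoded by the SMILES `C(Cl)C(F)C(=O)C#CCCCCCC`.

1-chloro-2-fluoroundec-4-yn-3-one

The longest chain bearing the carbonyl and the multiple bond is 11 carbons long (undecane).
The principal characteristic group is a ketone (C=O on an internal carbon), named with the suffix -one.
The chain contains a C≡C triple bond, so the unsaturation ending is -yne.
Choose the numbering such that numbering from this end puts the carbonyl group at C-3 rather than C-9.
With this numbering: the carbonyl at C-3; the triple bond between C-4 and C-5; a chloro group at C-1; a fluoro group at C-2.
Prefixes are listed alphabetically: chloro, fluoro.
Assembling the pieces gives 1-chloro-2-fluoroundec-4-yn-3-one.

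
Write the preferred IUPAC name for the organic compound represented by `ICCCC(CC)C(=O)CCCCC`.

The longest chain bearing the carbonyl is 10 carbons long (decane).
The principal characteristic group is a ketone (C=O on an internal carbon), named with the suffix -one.
The numbering direction is chosen so that numbering from this end puts the carbonyl group at C-5 rather than C-6.
That gives the carbonyl at C-5; an ethyl group at C-4; an iodo group at C-1.
The substituents are ordered alphabetically, ignoring any di-/tri- multipliers.
Assembling the pieces gives 4-ethyl-1-iododecan-5-one.

4-ethyl-1-iododecan-5-one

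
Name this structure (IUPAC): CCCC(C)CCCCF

1-fluoro-5-methyloctane

The longest continuous carbon chain has 8 atoms, so the parent hydride is octane.
The numbering direction is chosen so that the substituent locant set {1,5} is lower than {4,8} at the first point of difference.
With this numbering: a fluoro group at C-1; a methyl group at C-5.
The substituents are ordered alphabetically, ignoring any di-/tri- multipliers.
The name is 1-fluoro-5-methyloctane.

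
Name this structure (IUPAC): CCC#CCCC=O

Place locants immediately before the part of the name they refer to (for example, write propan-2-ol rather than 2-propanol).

Counting along the main chain through the –CHO group and the multiple bond gives 7 carbons: the parent is heptane.
The principal characteristic group is an aldehyde (terminal –CHO), named with the suffix -al.
There is one C≡C triple bond, indicated by the ending -yne.
Choose the numbering such that the aldehyde carbon is C-1 by definition.
This places the triple bond between C-4 and C-5.
Assembling the pieces gives hept-4-ynal.

hept-4-ynal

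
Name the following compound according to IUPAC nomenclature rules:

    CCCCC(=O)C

The longest chain bearing the carbonyl is 6 carbons long (hexane).
The highest-priority functional group is a ketone (C=O on an internal carbon), so the name ends in -one.
Choose the numbering such that numbering from this end puts the carbonyl group at C-2 rather than C-5.
That gives the carbonyl at C-2.
Putting it together: hexan-2-one.

hexan-2-one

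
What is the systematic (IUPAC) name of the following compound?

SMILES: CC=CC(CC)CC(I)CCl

The longest chain bearing the multiple bond is 7 carbons long (heptane).
There is one C=C double bond, indicated by the ending -ene.
Choose the numbering such that numbering from this end puts the double bond at C-2 rather than C-5.
This places the double bond between C-2 and C-3; a chloro group at C-7; an ethyl group at C-4; an iodo group at C-6.
The substituents are ordered alphabetically, ignoring any di-/tri- multipliers.
Putting it together: 7-chloro-4-ethyl-6-iodohept-2-ene.

7-chloro-4-ethyl-6-iodohept-2-ene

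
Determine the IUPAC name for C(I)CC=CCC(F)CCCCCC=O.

7-fluoro-12-iodododec-9-enal

The longest chain bearing the –CHO group and the multiple bond is 12 carbons long (dodecane).
The highest-priority functional group is an aldehyde (terminal –CHO), so the name ends in -al.
The chain contains a C=C double bond, so the unsaturation ending is -ene.
Number the chain so that the aldehyde carbon is C-1 by definition.
This places the double bond between C-9 and C-10; a fluoro group at C-7; an iodo group at C-12.
Substituent prefixes are cited in alphabetical order (multiplying prefixes like di-/tri- are ignored for ordering).
The name is 7-fluoro-12-iodododec-9-enal.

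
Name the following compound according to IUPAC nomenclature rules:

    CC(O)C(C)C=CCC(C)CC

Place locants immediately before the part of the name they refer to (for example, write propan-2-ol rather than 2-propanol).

The longest chain bearing the –OH group and the multiple bond is 9 carbons long (nonane).
The principal characteristic group is an alcohol (–OH), named with the suffix -ol.
The chain contains a C=C double bond, so the unsaturation ending is -ene.
Number the chain so that numbering from this end puts the hydroxyl group at C-2 rather than C-8.
This places the hydroxyl at C-2; the double bond between C-4 and C-5; methyl groups at C-3 and C-7.
The name is 3,7-dimethylnon-4-en-2-ol.

3,7-dimethylnon-4-en-2-ol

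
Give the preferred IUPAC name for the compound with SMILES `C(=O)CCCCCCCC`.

The longest chain bearing the –CHO group is 9 carbons long (nonane).
The principal characteristic group is an aldehyde (terminal –CHO), named with the suffix -al.
The numbering direction is chosen so that the aldehyde carbon is C-1 by definition.
Putting it together: nonanal.

nonanal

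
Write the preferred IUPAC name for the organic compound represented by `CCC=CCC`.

The longest chain bearing the multiple bond is 6 carbons long (hexane).
A C=C double bond in the chain gives the infix -ene-.
Numbering from either end gives identical locants here.
This places the double bond between C-3 and C-4.
The name is hex-3-ene.

hex-3-ene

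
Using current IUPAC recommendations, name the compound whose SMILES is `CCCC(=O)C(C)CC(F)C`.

7-fluoro-5-methyloctan-4-one

Counting along the main chain through the carbonyl gives 8 carbons: the parent is octane.
A ketone (C=O on an internal carbon) is the principal characteristic group, giving the suffix -one.
Number the chain so that numbering from this end puts the carbonyl group at C-4 rather than C-5.
With this numbering: the carbonyl at C-4; a fluoro group at C-7; a methyl group at C-5.
Prefixes are listed alphabetically: fluoro, methyl.
The name is 7-fluoro-5-methyloctan-4-one.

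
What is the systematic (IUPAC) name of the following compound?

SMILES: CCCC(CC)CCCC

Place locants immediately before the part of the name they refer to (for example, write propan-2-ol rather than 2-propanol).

The parent chain contains 8 carbons (octane).
Number the chain so that the substituent locant set {4} is lower than {5} at the first point of difference.
This places an ethyl group at C-4.
Putting it together: 4-ethyloctane.

4-ethyloctane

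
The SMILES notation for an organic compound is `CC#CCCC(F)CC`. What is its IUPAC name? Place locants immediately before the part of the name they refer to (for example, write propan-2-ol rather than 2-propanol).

The longest carbon chain that includes the multiple bond has 8 carbons, so the parent hydride is octane.
The chain contains a C≡C triple bond, so the unsaturation ending is -yne.
Choose the numbering such that numbering from this end puts the triple bond at C-2 rather than C-6.
This places the triple bond between C-2 and C-3; a fluoro group at C-6.
Putting it together: 6-fluorooct-2-yne.

6-fluorooct-2-yne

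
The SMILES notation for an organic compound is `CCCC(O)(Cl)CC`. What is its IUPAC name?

3-chlorohexan-3-ol

The longest chain bearing the –OH group is 6 carbons long (hexane).
The principal characteristic group is an alcohol (–OH), named with the suffix -ol.
Choose the numbering such that numbering from this end puts the hydroxyl group at C-3 rather than C-4.
With this numbering: the hydroxyl at C-3; a chloro group at C-3.
Assembling the pieces gives 3-chlorohexan-3-ol.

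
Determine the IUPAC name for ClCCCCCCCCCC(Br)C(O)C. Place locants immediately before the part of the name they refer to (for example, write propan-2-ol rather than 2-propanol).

Counting along the main chain through the –OH group gives 12 carbons: the parent is dodecane.
An alcohol (–OH) is the principal characteristic group, giving the suffix -ol.
Number the chain so that numbering from this end puts the hydroxyl group at C-2 rather than C-11.
That gives the hydroxyl at C-2; a bromo group at C-3; a chloro group at C-12.
Substituent prefixes are cited in alphabetical order (multiplying prefixes like di-/tri- are ignored for ordering).
The name is 3-bromo-12-chlorododecan-2-ol.

3-bromo-12-chlorododecan-2-ol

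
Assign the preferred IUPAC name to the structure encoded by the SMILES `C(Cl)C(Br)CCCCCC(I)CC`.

The longest continuous carbon chain has 10 atoms, so the parent hydride is decane.
The numbering direction is chosen so that the substituent locant set {1,2,8} is lower than {3,9,10} at the first point of difference.
This places a bromo group at C-2; a chloro group at C-1; an iodo group at C-8.
The substituents are ordered alphabetically, ignoring any di-/tri- multipliers.
Assembling the pieces gives 2-bromo-1-chloro-8-iododecane.

2-bromo-1-chloro-8-iododecane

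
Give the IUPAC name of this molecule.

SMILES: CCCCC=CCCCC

dec-5-ene

The longest chain bearing the multiple bond is 10 carbons long (decane).
The chain contains a C=C double bond, so the unsaturation ending is -ene.
Numbering from either end gives identical locants here.
That gives the double bond between C-5 and C-6.
Putting it together: dec-5-ene.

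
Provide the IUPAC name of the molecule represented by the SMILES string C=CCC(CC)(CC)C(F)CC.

The longest carbon chain that includes the multiple bond has 7 carbons, so the parent hydride is heptane.
There is one C=C double bond, indicated by the ending -ene.
Number the chain so that numbering from this end puts the double bond at C-1 rather than C-6.
This places the double bond between C-1 and C-2; two ethyl groups at C-4; a fluoro group at C-5.
Substituent prefixes are cited in alphabetical order (multiplying prefixes like di-/tri- are ignored for ordering).
Assembling the pieces gives 4,4-diethyl-5-fluorohept-1-ene.

4,4-diethyl-5-fluorohept-1-ene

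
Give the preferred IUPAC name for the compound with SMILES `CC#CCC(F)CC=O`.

The longest carbon chain that includes the –CHO group and the multiple bond has 7 carbons, so the parent hydride is heptane.
An aldehyde (terminal –CHO) is the principal characteristic group, giving the suffix -al.
There is one C≡C triple bond, indicated by the ending -yne.
Number the chain so that the aldehyde carbon is C-1 by definition.
With this numbering: the triple bond between C-5 and C-6; a fluoro group at C-3.
Assembling the pieces gives 3-fluorohept-5-ynal.

3-fluorohept-5-ynal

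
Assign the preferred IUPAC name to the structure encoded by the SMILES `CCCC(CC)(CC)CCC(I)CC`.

6,6-diethyl-3-iodononane

The parent chain contains 9 carbons (nonane).
Choose the numbering such that the substituent locant set {3,6,6} is lower than {4,4,7} at the first point of difference.
That gives two ethyl groups at C-6; an iodo group at C-3.
Prefixes are listed alphabetically: ethyl, iodo.
The name is 6,6-diethyl-3-iodononane.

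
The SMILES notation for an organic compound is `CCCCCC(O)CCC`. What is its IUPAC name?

Counting along the main chain through the –OH group gives 9 carbons: the parent is nonane.
The principal characteristic group is an alcohol (–OH), named with the suffix -ol.
Choose the numbering such that numbering from this end puts the hydroxyl group at C-4 rather than C-6.
This places the hydroxyl at C-4.
Assembling the pieces gives nonan-4-ol.

nonan-4-ol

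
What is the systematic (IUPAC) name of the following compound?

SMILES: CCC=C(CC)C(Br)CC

5-bromo-4-ethylhept-3-ene

Counting along the main chain through the multiple bond gives 7 carbons: the parent is heptane.
There is one C=C double bond, indicated by the ending -ene.
Number the chain so that numbering from this end puts the double bond at C-3 rather than C-4.
With this numbering: the double bond between C-3 and C-4; a bromo group at C-5; an ethyl group at C-4.
The substituents are ordered alphabetically, ignoring any di-/tri- multipliers.
Assembling the pieces gives 5-bromo-4-ethylhept-3-ene.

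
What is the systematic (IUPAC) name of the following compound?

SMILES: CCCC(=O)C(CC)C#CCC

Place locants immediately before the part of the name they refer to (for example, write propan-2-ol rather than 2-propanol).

5-ethylnon-6-yn-4-one

The longest carbon chain that includes the carbonyl and the multiple bond has 9 carbons, so the parent hydride is nonane.
A ketone (C=O on an internal carbon) is the principal characteristic group, giving the suffix -one.
A C≡C triple bond in the chain gives the infix -yne-.
Number the chain so that numbering from this end puts the carbonyl group at C-4 rather than C-6.
That gives the carbonyl at C-4; the triple bond between C-6 and C-7; an ethyl group at C-5.
Assembling the pieces gives 5-ethylnon-6-yn-4-one.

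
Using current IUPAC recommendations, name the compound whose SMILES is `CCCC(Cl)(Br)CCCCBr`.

1,5-dibromo-5-chlorooctane

The longest carbon chain is 8 atoms: the parent is octane.
The numbering direction is chosen so that the substituent locant set {1,5,5} is lower than {4,4,8} at the first point of difference.
This places bromo groups at C-1 and C-5; a chloro group at C-5.
The substituents are ordered alphabetically, ignoring any di-/tri- multipliers.
Putting it together: 1,5-dibromo-5-chlorooctane.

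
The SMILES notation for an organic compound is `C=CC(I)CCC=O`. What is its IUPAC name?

Counting along the main chain through the –CHO group and the multiple bond gives 6 carbons: the parent is hexane.
An aldehyde (terminal –CHO) is the principal characteristic group, giving the suffix -al.
A C=C double bond in the chain gives the infix -ene-.
Number the chain so that the aldehyde carbon is C-1 by definition.
With this numbering: the double bond between C-5 and C-6; an iodo group at C-4.
Putting it together: 4-iodohex-5-enal.

4-iodohex-5-enal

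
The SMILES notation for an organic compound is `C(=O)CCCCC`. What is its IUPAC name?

The longest chain bearing the –CHO group is 6 carbons long (hexane).
The highest-priority functional group is an aldehyde (terminal –CHO), so the name ends in -al.
Choose the numbering such that the aldehyde carbon is C-1 by definition.
Putting it together: hexanal.

hexanal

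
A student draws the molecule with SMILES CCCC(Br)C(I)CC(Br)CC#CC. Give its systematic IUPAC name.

The longest carbon chain that includes the multiple bond has 11 carbons, so the parent hydride is undecane.
There is one C≡C triple bond, indicated by the ending -yne.
Number the chain so that numbering from this end puts the triple bond at C-2 rather than C-9.
This places the triple bond between C-2 and C-3; bromo groups at C-5 and C-8; an iodo group at C-7.
Prefixes are listed alphabetically: bromo, iodo.
Putting it together: 5,8-dibromo-7-iodoundec-2-yne.

5,8-dibromo-7-iodoundec-2-yne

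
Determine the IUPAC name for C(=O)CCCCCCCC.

nonanal

The longest carbon chain that includes the –CHO group has 9 carbons, so the parent hydride is nonane.
The highest-priority functional group is an aldehyde (terminal –CHO), so the name ends in -al.
The numbering direction is chosen so that the aldehyde carbon is C-1 by definition.
The name is nonanal.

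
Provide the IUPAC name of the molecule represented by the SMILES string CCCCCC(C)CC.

The longest continuous carbon chain has 8 atoms, so the parent hydride is octane.
The numbering direction is chosen so that the substituent locant set {3} is lower than {6} at the first point of difference.
With this numbering: a methyl group at C-3.
Putting it together: 3-methyloctane.

3-methyloctane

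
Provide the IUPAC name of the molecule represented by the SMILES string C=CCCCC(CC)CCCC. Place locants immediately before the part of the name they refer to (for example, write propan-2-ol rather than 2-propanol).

The longest carbon chain that includes the multiple bond has 10 carbons, so the parent hydride is decane.
The chain contains a C=C double bond, so the unsaturation ending is -ene.
The numbering direction is chosen so that numbering from this end puts the double bond at C-1 rather than C-9.
This places the double bond between C-1 and C-2; an ethyl group at C-6.
Putting it together: 6-ethyldec-1-ene.

6-ethyldec-1-ene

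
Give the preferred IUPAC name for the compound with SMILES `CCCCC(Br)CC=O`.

The longest carbon chain that includes the –CHO group has 7 carbons, so the parent hydride is heptane.
An aldehyde (terminal –CHO) is the principal characteristic group, giving the suffix -al.
Number the chain so that the aldehyde carbon is C-1 by definition.
That gives a bromo group at C-3.
Putting it together: 3-bromoheptanal.

3-bromoheptanal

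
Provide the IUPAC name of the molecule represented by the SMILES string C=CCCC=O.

pent-4-enal

The longest carbon chain that includes the –CHO group and the multiple bond has 5 carbons, so the parent hydride is pentane.
The highest-priority functional group is an aldehyde (terminal –CHO), so the name ends in -al.
There is one C=C double bond, indicated by the ending -ene.
Number the chain so that the aldehyde carbon is C-1 by definition.
This places the double bond between C-4 and C-5.
The name is pent-4-enal.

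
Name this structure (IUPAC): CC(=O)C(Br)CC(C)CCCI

3-bromo-8-iodo-5-methyloctan-2-one

Counting along the main chain through the carbonyl gives 8 carbons: the parent is octane.
The highest-priority functional group is a ketone (C=O on an internal carbon), so the name ends in -one.
The numbering direction is chosen so that numbering from this end puts the carbonyl group at C-2 rather than C-7.
That gives the carbonyl at C-2; a bromo group at C-3; an iodo group at C-8; a methyl group at C-5.
Substituent prefixes are cited in alphabetical order (multiplying prefixes like di-/tri- are ignored for ordering).
Putting it together: 3-bromo-8-iodo-5-methyloctan-2-one.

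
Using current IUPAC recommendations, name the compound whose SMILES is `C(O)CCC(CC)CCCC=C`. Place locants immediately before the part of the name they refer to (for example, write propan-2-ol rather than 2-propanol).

4-ethylnon-8-en-1-ol

The longest chain bearing the –OH group and the multiple bond is 9 carbons long (nonane).
The principal characteristic group is an alcohol (–OH), named with the suffix -ol.
A C=C double bond in the chain gives the infix -ene-.
The numbering direction is chosen so that numbering from this end puts the hydroxyl group at C-1 rather than C-9.
That gives the hydroxyl at C-1; the double bond between C-8 and C-9; an ethyl group at C-4.
Putting it together: 4-ethylnon-8-en-1-ol.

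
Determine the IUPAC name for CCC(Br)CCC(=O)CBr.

Counting along the main chain through the carbonyl gives 7 carbons: the parent is heptane.
A ketone (C=O on an internal carbon) is the principal characteristic group, giving the suffix -one.
Choose the numbering such that numbering from this end puts the carbonyl group at C-2 rather than C-6.
This places the carbonyl at C-2; bromo groups at C-1 and C-5.
Assembling the pieces gives 1,5-dibromoheptan-2-one.

1,5-dibromoheptan-2-one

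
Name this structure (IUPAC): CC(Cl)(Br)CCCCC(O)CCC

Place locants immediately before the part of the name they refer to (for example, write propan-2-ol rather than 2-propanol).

9-bromo-9-chlorodecan-4-ol

The longest carbon chain that includes the –OH group has 10 carbons, so the parent hydride is decane.
The principal characteristic group is an alcohol (–OH), named with the suffix -ol.
The numbering direction is chosen so that numbering from this end puts the hydroxyl group at C-4 rather than C-7.
That gives the hydroxyl at C-4; a bromo group at C-9; a chloro group at C-9.
Substituent prefixes are cited in alphabetical order (multiplying prefixes like di-/tri- are ignored for ordering).
The name is 9-bromo-9-chlorodecan-4-ol.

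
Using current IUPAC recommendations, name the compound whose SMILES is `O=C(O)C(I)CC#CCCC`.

2-iodooct-4-ynoic acid

The longest carbon chain that includes the –COOH group and the multiple bond has 8 carbons, so the parent hydride is octane.
The highest-priority functional group is a carboxylic acid (terminal –COOH), so the name ends in -oic acid.
There is one C≡C triple bond, indicated by the ending -yne.
The numbering direction is chosen so that the carboxylic acid carbon is C-1 by definition.
This places the triple bond between C-4 and C-5; an iodo group at C-2.
The name is 2-iodooct-4-ynoic acid.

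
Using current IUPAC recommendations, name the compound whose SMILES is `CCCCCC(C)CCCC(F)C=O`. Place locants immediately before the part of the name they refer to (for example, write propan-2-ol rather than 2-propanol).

The longest carbon chain that includes the –CHO group has 11 carbons, so the parent hydride is undecane.
An aldehyde (terminal –CHO) is the principal characteristic group, giving the suffix -al.
Choose the numbering such that the aldehyde carbon is C-1 by definition.
That gives a fluoro group at C-2; a methyl group at C-6.
Prefixes are listed alphabetically: fluoro, methyl.
Putting it together: 2-fluoro-6-methylundecanal.

2-fluoro-6-methylundecanal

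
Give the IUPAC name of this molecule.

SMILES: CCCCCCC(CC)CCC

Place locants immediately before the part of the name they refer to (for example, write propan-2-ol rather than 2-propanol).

4-ethyldecane

The longest carbon chain is 10 atoms: the parent is decane.
Number the chain so that the substituent locant set {4} is lower than {7} at the first point of difference.
With this numbering: an ethyl group at C-4.
Putting it together: 4-ethyldecane.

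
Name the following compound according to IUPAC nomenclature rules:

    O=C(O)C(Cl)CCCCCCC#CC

2-chloroundec-9-ynoic acid

Counting along the main chain through the –COOH group and the multiple bond gives 11 carbons: the parent is undecane.
The principal characteristic group is a carboxylic acid (terminal –COOH), named with the suffix -oic acid.
The chain contains a C≡C triple bond, so the unsaturation ending is -yne.
Choose the numbering such that the carboxylic acid carbon is C-1 by definition.
That gives the triple bond between C-9 and C-10; a chloro group at C-2.
The name is 2-chloroundec-9-ynoic acid.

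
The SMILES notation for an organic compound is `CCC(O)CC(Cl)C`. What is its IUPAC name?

5-chlorohexan-3-ol

Counting along the main chain through the –OH group gives 6 carbons: the parent is hexane.
An alcohol (–OH) is the principal characteristic group, giving the suffix -ol.
Choose the numbering such that numbering from this end puts the hydroxyl group at C-3 rather than C-4.
That gives the hydroxyl at C-3; a chloro group at C-5.
Assembling the pieces gives 5-chlorohexan-3-ol.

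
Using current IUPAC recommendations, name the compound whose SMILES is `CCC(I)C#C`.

3-iodopent-1-yne

The longest carbon chain that includes the multiple bond has 5 carbons, so the parent hydride is pentane.
The chain contains a C≡C triple bond, so the unsaturation ending is -yne.
The numbering direction is chosen so that numbering from this end puts the triple bond at C-1 rather than C-4.
This places the triple bond between C-1 and C-2; an iodo group at C-3.
Assembling the pieces gives 3-iodopent-1-yne.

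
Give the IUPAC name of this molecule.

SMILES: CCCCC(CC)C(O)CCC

The longest chain bearing the –OH group is 9 carbons long (nonane).
The principal characteristic group is an alcohol (–OH), named with the suffix -ol.
Choose the numbering such that numbering from this end puts the hydroxyl group at C-4 rather than C-6.
This places the hydroxyl at C-4; an ethyl group at C-5.
Putting it together: 5-ethylnonan-4-ol.

5-ethylnonan-4-ol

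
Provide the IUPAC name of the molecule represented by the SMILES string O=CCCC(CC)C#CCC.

4-ethyloct-5-ynal

The longest carbon chain that includes the –CHO group and the multiple bond has 8 carbons, so the parent hydride is octane.
The principal characteristic group is an aldehyde (terminal –CHO), named with the suffix -al.
A C≡C triple bond in the chain gives the infix -yne-.
Choose the numbering such that the aldehyde carbon is C-1 by definition.
That gives the triple bond between C-5 and C-6; an ethyl group at C-4.
Putting it together: 4-ethyloct-5-ynal.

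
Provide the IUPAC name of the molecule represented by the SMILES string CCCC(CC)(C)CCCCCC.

4-ethyl-4-methyldecane

The parent chain contains 10 carbons (decane).
Number the chain so that the substituent locant set {4,4} is lower than {7,7} at the first point of difference.
That gives an ethyl group at C-4; a methyl group at C-4.
Substituent prefixes are cited in alphabetical order (multiplying prefixes like di-/tri- are ignored for ordering).
The name is 4-ethyl-4-methyldecane.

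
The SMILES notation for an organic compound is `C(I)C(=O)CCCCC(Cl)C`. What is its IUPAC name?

Counting along the main chain through the carbonyl gives 8 carbons: the parent is octane.
The highest-priority functional group is a ketone (C=O on an internal carbon), so the name ends in -one.
The numbering direction is chosen so that numbering from this end puts the carbonyl group at C-2 rather than C-7.
This places the carbonyl at C-2; a chloro group at C-7; an iodo group at C-1.
The substituents are ordered alphabetically, ignoring any di-/tri- multipliers.
Assembling the pieces gives 7-chloro-1-iodooctan-2-one.

7-chloro-1-iodooctan-2-one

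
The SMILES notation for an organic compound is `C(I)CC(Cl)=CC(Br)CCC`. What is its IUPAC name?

5-bromo-3-chloro-1-iodooct-3-ene

The longest carbon chain that includes the multiple bond has 8 carbons, so the parent hydride is octane.
The chain contains a C=C double bond, so the unsaturation ending is -ene.
Number the chain so that numbering from this end puts the double bond at C-3 rather than C-5.
This places the double bond between C-3 and C-4; a bromo group at C-5; a chloro group at C-3; an iodo group at C-1.
The substituents are ordered alphabetically, ignoring any di-/tri- multipliers.
The name is 5-bromo-3-chloro-1-iodooct-3-ene.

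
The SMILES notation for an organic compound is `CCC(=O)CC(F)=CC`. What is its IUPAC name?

5-fluorohept-5-en-3-one

The longest carbon chain that includes the carbonyl and the multiple bond has 7 carbons, so the parent hydride is heptane.
The principal characteristic group is a ketone (C=O on an internal carbon), named with the suffix -one.
There is one C=C double bond, indicated by the ending -ene.
Number the chain so that numbering from this end puts the carbonyl group at C-3 rather than C-5.
That gives the carbonyl at C-3; the double bond between C-5 and C-6; a fluoro group at C-5.
The name is 5-fluorohept-5-en-3-one.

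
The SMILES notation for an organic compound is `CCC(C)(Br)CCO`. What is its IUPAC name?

The longest chain bearing the –OH group is 5 carbons long (pentane).
The principal characteristic group is an alcohol (–OH), named with the suffix -ol.
The numbering direction is chosen so that numbering from this end puts the hydroxyl group at C-1 rather than C-5.
This places the hydroxyl at C-1; a bromo group at C-3; a methyl group at C-3.
Substituent prefixes are cited in alphabetical order (multiplying prefixes like di-/tri- are ignored for ordering).
The name is 3-bromo-3-methylpentan-1-ol.

3-bromo-3-methylpentan-1-ol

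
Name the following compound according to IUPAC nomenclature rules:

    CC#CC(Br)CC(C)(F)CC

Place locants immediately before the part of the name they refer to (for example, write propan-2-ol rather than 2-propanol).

The longest carbon chain that includes the multiple bond has 8 carbons, so the parent hydride is octane.
The chain contains a C≡C triple bond, so the unsaturation ending is -yne.
The numbering direction is chosen so that numbering from this end puts the triple bond at C-2 rather than C-6.
This places the triple bond between C-2 and C-3; a bromo group at C-4; a fluoro group at C-6; a methyl group at C-6.
Prefixes are listed alphabetically: bromo, fluoro, methyl.
Putting it together: 4-bromo-6-fluoro-6-methyloct-2-yne.

4-bromo-6-fluoro-6-methyloct-2-yne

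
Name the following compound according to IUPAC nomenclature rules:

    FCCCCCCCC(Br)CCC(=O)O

4-bromo-11-fluoroundecanoic acid

The longest carbon chain that includes the –COOH group has 11 carbons, so the parent hydride is undecane.
A carboxylic acid (terminal –COOH) is the principal characteristic group, giving the suffix -oic acid.
Choose the numbering such that the carboxylic acid carbon is C-1 by definition.
With this numbering: a bromo group at C-4; a fluoro group at C-11.
The substituents are ordered alphabetically, ignoring any di-/tri- multipliers.
Assembling the pieces gives 4-bromo-11-fluoroundecanoic acid.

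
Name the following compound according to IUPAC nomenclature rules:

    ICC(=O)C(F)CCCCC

3-fluoro-1-iodooctan-2-one

The longest chain bearing the carbonyl is 8 carbons long (octane).
The highest-priority functional group is a ketone (C=O on an internal carbon), so the name ends in -one.
Choose the numbering such that numbering from this end puts the carbonyl group at C-2 rather than C-7.
That gives the carbonyl at C-2; a fluoro group at C-3; an iodo group at C-1.
Prefixes are listed alphabetically: fluoro, iodo.
Assembling the pieces gives 3-fluoro-1-iodooctan-2-one.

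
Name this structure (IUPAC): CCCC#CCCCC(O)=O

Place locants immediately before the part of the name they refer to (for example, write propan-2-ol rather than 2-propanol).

non-5-ynoic acid

The longest carbon chain that includes the –COOH group and the multiple bond has 9 carbons, so the parent hydride is nonane.
The principal characteristic group is a carboxylic acid (terminal –COOH), named with the suffix -oic acid.
There is one C≡C triple bond, indicated by the ending -yne.
Number the chain so that the carboxylic acid carbon is C-1 by definition.
With this numbering: the triple bond between C-5 and C-6.
Putting it together: non-5-ynoic acid.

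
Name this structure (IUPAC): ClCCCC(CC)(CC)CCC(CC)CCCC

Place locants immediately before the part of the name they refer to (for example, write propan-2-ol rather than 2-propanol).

1-chloro-4,4,7-triethylundecane

The longest continuous carbon chain has 11 atoms, so the parent hydride is undecane.
Number the chain so that the substituent locant set {1,4,4,7} is lower than {5,8,8,11} at the first point of difference.
That gives a chloro group at C-1; ethyl groups at C-4 (×2) and C-7.
The substituents are ordered alphabetically, ignoring any di-/tri- multipliers.
Putting it together: 1-chloro-4,4,7-triethylundecane.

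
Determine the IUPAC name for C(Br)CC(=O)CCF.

Counting along the main chain through the carbonyl gives 5 carbons: the parent is pentane.
The highest-priority functional group is a ketone (C=O on an internal carbon), so the name ends in -one.
The numbering direction is chosen so that the locant sets are identical either way, so the alphabetically earlier bromo substituent takes the lower locant (1 rather than 5).
With this numbering: the carbonyl at C-3; a bromo group at C-1; a fluoro group at C-5.
Prefixes are listed alphabetically: bromo, fluoro.
Putting it together: 1-bromo-5-fluoropentan-3-one.

1-bromo-5-fluoropentan-3-one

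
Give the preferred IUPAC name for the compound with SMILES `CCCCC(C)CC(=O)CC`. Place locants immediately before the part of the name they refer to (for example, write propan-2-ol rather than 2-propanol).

5-methylnonan-3-one

The longest carbon chain that includes the carbonyl has 9 carbons, so the parent hydride is nonane.
The principal characteristic group is a ketone (C=O on an internal carbon), named with the suffix -one.
Choose the numbering such that numbering from this end puts the carbonyl group at C-3 rather than C-7.
That gives the carbonyl at C-3; a methyl group at C-5.
Putting it together: 5-methylnonan-3-one.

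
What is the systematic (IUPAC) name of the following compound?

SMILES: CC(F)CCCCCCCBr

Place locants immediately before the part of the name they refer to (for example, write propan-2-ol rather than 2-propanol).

The longest carbon chain is 9 atoms: the parent is nonane.
Number the chain so that the substituent locant set {1,8} is lower than {2,9} at the first point of difference.
That gives a bromo group at C-1; a fluoro group at C-8.
Prefixes are listed alphabetically: bromo, fluoro.
Assembling the pieces gives 1-bromo-8-fluorononane.

1-bromo-8-fluorononane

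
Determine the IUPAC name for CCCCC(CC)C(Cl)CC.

The longest continuous carbon chain has 8 atoms, so the parent hydride is octane.
The numbering direction is chosen so that the substituent locant set {3,4} is lower than {5,6} at the first point of difference.
With this numbering: a chloro group at C-3; an ethyl group at C-4.
Prefixes are listed alphabetically: chloro, ethyl.
Putting it together: 3-chloro-4-ethyloctane.

3-chloro-4-ethyloctane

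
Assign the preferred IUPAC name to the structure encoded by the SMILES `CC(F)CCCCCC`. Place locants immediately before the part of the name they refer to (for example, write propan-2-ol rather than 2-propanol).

2-fluorooctane

The longest continuous carbon chain has 8 atoms, so the parent hydride is octane.
The numbering direction is chosen so that the substituent locant set {2} is lower than {7} at the first point of difference.
With this numbering: a fluoro group at C-2.
Putting it together: 2-fluorooctane.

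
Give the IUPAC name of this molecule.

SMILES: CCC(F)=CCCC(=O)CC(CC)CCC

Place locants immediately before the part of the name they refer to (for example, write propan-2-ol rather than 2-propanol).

4-ethyl-10-fluorododec-9-en-6-one

The longest chain bearing the carbonyl and the multiple bond is 12 carbons long (dodecane).
A ketone (C=O on an internal carbon) is the principal characteristic group, giving the suffix -one.
A C=C double bond in the chain gives the infix -ene-.
Number the chain so that numbering from this end puts the carbonyl group at C-6 rather than C-7.
That gives the carbonyl at C-6; the double bond between C-9 and C-10; an ethyl group at C-4; a fluoro group at C-10.
The substituents are ordered alphabetically, ignoring any di-/tri- multipliers.
Putting it together: 4-ethyl-10-fluorododec-9-en-6-one.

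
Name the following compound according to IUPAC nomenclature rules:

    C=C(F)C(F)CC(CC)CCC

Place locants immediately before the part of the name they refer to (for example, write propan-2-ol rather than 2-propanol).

Counting along the main chain through the multiple bond gives 8 carbons: the parent is octane.
The chain contains a C=C double bond, so the unsaturation ending is -ene.
Choose the numbering such that numbering from this end puts the double bond at C-1 rather than C-7.
This places the double bond between C-1 and C-2; an ethyl group at C-5; fluoro groups at C-2 and C-3.
Substituent prefixes are cited in alphabetical order (multiplying prefixes like di-/tri- are ignored for ordering).
The name is 5-ethyl-2,3-difluorooct-1-ene.

5-ethyl-2,3-difluorooct-1-ene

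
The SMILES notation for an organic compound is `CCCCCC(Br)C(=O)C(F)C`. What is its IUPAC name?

4-bromo-2-fluorononan-3-one

The longest chain bearing the carbonyl is 9 carbons long (nonane).
The highest-priority functional group is a ketone (C=O on an internal carbon), so the name ends in -one.
The numbering direction is chosen so that numbering from this end puts the carbonyl group at C-3 rather than C-7.
With this numbering: the carbonyl at C-3; a bromo group at C-4; a fluoro group at C-2.
The substituents are ordered alphabetically, ignoring any di-/tri- multipliers.
Assembling the pieces gives 4-bromo-2-fluorononan-3-one.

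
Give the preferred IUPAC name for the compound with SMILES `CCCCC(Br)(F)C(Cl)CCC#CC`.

The longest carbon chain that includes the multiple bond has 11 carbons, so the parent hydride is undecane.
A C≡C triple bond in the chain gives the infix -yne-.
Number the chain so that numbering from this end puts the triple bond at C-2 rather than C-9.
That gives the triple bond between C-2 and C-3; a bromo group at C-7; a chloro group at C-6; a fluoro group at C-7.
Prefixes are listed alphabetically: bromo, chloro, fluoro.
The name is 7-bromo-6-chloro-7-fluoroundec-2-yne.

7-bromo-6-chloro-7-fluoroundec-2-yne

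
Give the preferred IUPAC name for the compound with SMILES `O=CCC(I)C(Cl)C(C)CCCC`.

The longest carbon chain that includes the –CHO group has 9 carbons, so the parent hydride is nonane.
The highest-priority functional group is an aldehyde (terminal –CHO), so the name ends in -al.
The numbering direction is chosen so that the aldehyde carbon is C-1 by definition.
That gives a chloro group at C-4; an iodo group at C-3; a methyl group at C-5.
Prefixes are listed alphabetically: chloro, iodo, methyl.
The name is 4-chloro-3-iodo-5-methylnonanal.

4-chloro-3-iodo-5-methylnonanal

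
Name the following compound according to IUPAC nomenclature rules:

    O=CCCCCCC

The longest chain bearing the –CHO group is 7 carbons long (heptane).
The highest-priority functional group is an aldehyde (terminal –CHO), so the name ends in -al.
Choose the numbering such that the aldehyde carbon is C-1 by definition.
Assembling the pieces gives heptanal.

heptanal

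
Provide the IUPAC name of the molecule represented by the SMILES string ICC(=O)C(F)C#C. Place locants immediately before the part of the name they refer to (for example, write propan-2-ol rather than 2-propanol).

The longest carbon chain that includes the carbonyl and the multiple bond has 5 carbons, so the parent hydride is pentane.
A ketone (C=O on an internal carbon) is the principal characteristic group, giving the suffix -one.
There is one C≡C triple bond, indicated by the ending -yne.
Number the chain so that numbering from this end puts the carbonyl group at C-2 rather than C-4.
With this numbering: the carbonyl at C-2; the triple bond between C-4 and C-5; a fluoro group at C-3; an iodo group at C-1.
Prefixes are listed alphabetically: fluoro, iodo.
Putting it together: 3-fluoro-1-iodopent-4-yn-2-one.

3-fluoro-1-iodopent-4-yn-2-one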